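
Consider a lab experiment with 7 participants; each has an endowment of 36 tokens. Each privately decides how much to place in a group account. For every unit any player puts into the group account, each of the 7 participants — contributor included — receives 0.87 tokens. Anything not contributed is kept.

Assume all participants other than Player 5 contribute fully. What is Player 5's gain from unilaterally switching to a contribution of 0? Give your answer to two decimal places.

Switching from a contribution of 36 to 0 lets Player 5 keep an extra 36 tokens, but lowers the group account by 36, which costs Player 5 their own share of that drop: 0.87 × 36 = 31.32.
Net gain = 36 − 31.32 = 4.68. The private return per contributed unit (0.87) is below 1, so free-riding is indeed the best response regardless of what the others do.

4.68 tokens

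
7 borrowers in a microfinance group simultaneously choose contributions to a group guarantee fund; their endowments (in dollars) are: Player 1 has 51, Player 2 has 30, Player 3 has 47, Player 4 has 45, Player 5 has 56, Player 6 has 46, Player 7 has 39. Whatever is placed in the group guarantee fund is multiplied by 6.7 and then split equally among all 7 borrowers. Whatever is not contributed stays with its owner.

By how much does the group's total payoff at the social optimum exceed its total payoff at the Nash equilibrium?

The private return per contributed unit is 6.7/7 = 0.9571 < 1 for every player regardless of endowment, so the Nash equilibrium is zero contribution and the group total is Σ E_j = 51 + 30 + 47 + 45 + 56 + 46 + 39 = 314.
Each contributed unit returns 6.700 to the group, so the social optimum is full contribution by everyone: group total = 6.700 × 314 = 2103.80.
Efficiency loss = (6.700 − 1) × 314 = 1789.80.

1789.80 dollars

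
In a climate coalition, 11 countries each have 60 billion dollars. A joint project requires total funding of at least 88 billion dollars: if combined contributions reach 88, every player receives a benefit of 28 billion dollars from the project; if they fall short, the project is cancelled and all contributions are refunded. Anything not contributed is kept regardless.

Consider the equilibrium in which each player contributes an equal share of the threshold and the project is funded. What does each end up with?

Equal share of the threshold: 88/11 = 8.
At this profile no one gains by cutting their contribution: any cut drops the total below 88, the project is cancelled, contributions are refunded, and the deviator ends with 60, which is less than 60 − 8 + 28 = 80. Contributing more than 8 just wastes the excess. So contributing exactly 8 is a best response.
Each player's payoff: 60 − 8 + 28 = 80.

80 billion dollars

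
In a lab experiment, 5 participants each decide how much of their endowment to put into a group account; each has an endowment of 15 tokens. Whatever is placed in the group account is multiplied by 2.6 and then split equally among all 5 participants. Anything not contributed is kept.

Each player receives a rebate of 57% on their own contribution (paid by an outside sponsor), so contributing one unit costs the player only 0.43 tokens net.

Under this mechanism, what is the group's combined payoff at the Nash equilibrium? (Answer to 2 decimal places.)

Under the mechanism each unit contributed yields (2.6/5) / 0.43 = 1.2093 back to its contributor per unit of net cost, which exceeds 1, making full contribution the dominant choice for everyone.
So the Nash equilibrium is full contribution by all 5; the group earns 5 × (15 × 0.57 + 2.6 × 15) = 237.75.

237.75 tokens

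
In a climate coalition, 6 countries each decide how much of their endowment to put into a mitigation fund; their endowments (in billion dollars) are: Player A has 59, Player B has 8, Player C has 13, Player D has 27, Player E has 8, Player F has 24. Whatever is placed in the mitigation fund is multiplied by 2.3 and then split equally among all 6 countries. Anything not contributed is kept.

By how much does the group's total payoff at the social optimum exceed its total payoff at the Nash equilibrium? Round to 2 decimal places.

180.70 billion dollars

The private return per contributed unit is 2.3/6 = 0.3833 < 1 for every player regardless of endowment, so the Nash equilibrium is zero contribution and the group total is Σ E_j = 59 + 8 + 13 + 27 + 8 + 24 = 139.
Each contributed unit returns 2.300 to the group, so the social optimum is full contribution by everyone: group total = 2.300 × 139 = 319.70.
Efficiency loss = (2.300 − 1) × 139 = 180.70.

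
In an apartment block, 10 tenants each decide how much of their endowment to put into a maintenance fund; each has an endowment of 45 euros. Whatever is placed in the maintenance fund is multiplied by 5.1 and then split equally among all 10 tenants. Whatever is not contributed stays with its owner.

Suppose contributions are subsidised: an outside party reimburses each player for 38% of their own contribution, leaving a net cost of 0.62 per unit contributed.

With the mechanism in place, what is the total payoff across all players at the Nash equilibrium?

450.00 euros

The effective private return is (5.1/10) / 0.62 = 0.8226, which is still under 1, so the mechanism doesn't change anyone's dominant strategy: zero contribution.
Everyone keeps their endowment and the group total is 10 × 45 = 450.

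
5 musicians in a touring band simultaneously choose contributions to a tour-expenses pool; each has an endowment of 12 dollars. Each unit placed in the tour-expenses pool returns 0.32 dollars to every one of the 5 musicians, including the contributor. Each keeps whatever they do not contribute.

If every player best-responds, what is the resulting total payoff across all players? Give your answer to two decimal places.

60.00 dollars

The private return per contributed unit is 0.32 < 1, so contributing 0 is dominant for every player. At the Nash equilibrium everyone keeps their 12, and the group total is 5 × 12 = 60.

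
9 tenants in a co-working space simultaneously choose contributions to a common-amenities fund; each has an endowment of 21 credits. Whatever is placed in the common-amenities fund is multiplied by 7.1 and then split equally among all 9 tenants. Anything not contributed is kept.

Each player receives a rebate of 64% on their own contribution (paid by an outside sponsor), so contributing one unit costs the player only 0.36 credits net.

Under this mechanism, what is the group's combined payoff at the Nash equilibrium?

1462.86 credits

Under the mechanism each unit contributed yields (7.1/9) / 0.36 = 2.1914 back to its contributor per unit of net cost, which exceeds 1, making full contribution the dominant choice for everyone.
So the Nash equilibrium is full contribution by all 9; the group earns 9 × (21 × 0.64 + 7.1 × 21) = 1462.86.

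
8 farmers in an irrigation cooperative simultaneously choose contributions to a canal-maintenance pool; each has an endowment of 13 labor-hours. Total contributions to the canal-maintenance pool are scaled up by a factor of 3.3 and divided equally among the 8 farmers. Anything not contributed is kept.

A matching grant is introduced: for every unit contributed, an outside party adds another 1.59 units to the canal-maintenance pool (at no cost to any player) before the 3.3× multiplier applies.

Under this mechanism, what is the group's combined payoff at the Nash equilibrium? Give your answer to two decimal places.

888.89 labor-hours

Under the mechanism each unit contributed yields 3.3 × 2.59 / 8 = 1.0684 back to its contributor per unit of net cost, which exceeds 1, making full contribution the dominant choice for everyone.
At the Nash equilibrium everyone contributes 13. Group total payoff = 3.3 × 2.59 × 104 = 888.89.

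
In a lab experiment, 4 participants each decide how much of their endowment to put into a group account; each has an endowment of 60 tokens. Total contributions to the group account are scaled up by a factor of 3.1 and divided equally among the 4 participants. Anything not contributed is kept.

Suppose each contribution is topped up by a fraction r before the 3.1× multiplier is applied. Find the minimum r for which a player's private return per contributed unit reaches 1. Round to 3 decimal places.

0.290

With matching at rate r, one contributed unit becomes (1 + r) in the group account and returns 3.1 × (1 + r) / 4 to the contributor.
Setting this equal to 1: 1 + r = 4/3.1 = 1.2903.
So the minimum matching rate is r = 1.2903 − 1 = 0.290.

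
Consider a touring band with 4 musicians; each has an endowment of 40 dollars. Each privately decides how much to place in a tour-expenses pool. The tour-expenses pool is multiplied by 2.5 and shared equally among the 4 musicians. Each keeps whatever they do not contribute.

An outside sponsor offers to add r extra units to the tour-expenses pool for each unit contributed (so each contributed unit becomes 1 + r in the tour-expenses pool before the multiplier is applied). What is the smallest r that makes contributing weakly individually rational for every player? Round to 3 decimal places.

0.600

With matching at rate r, one contributed unit becomes (1 + r) in the tour-expenses pool and returns 2.5 × (1 + r) / 4 to the contributor.
Setting this equal to 1: 1 + r = 4/2.5 = 1.6000.
So the minimum matching rate is r = 1.6000 − 1 = 0.600.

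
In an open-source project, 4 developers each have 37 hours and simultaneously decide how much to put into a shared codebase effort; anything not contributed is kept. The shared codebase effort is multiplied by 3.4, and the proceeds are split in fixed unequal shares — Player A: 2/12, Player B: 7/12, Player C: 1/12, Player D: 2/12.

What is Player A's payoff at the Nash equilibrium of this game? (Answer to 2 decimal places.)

Player j's private return per contributed unit is 3.4 × (j's share). Contributing is weakly dominant for j when that share is at least 1/3.4 = 0.2941, and contributing 0 is dominant otherwise.
Player B alone (share 7/12) is above the threshold, contributing 37; the remaining 3 contribute 0. Total contributed: 37.
Player A keeps 37 and receives 3.4 × 37 × 2/12 = 20.97 from the shared codebase effort, for a payoff of 57.97.

57.97 hours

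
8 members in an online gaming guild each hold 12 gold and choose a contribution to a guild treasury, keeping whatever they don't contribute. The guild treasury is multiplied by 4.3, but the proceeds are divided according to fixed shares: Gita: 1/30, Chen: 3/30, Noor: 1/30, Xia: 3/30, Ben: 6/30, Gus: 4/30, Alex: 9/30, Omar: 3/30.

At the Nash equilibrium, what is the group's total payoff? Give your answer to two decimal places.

Player j's private return per contributed unit is 4.3 × (j's share). Contributing is weakly dominant for j when that share is at least 1/4.3 = 0.2326, and contributing 0 is dominant otherwise.
Alex alone (share 9/30) is above the threshold, contributing 12; the remaining 7 contribute 0. Total contributed: 12.
The guild treasury pays out 4.3 × 12 = 51.60 in total (split across the unequal shares, but the aggregate is all that matters for the group sum).
The 7 free-riders keep 12 each, adding 84. Group total = 84 + 51.60 = 135.60.

135.60 gold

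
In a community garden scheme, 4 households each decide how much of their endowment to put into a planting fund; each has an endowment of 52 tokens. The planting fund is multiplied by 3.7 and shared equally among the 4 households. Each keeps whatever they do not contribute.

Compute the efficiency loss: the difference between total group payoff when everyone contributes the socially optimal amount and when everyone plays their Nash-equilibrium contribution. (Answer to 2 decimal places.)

561.60 tokens

Each contributed unit returns 3.7/4 = 0.9250 to its contributor — below 1 — so contributing 0 is dominant for every player. At the Nash equilibrium everyone keeps their 52, and the group total is 4 × 52 = 208.
Each contributed unit returns 3.700 to the group as a whole (0.9250 to each of 4 players), which exceeds 1, so the social optimum is full contribution: group total = 3.700 × 208 = 769.60.
Efficiency loss = 769.60 − 208 = 561.60.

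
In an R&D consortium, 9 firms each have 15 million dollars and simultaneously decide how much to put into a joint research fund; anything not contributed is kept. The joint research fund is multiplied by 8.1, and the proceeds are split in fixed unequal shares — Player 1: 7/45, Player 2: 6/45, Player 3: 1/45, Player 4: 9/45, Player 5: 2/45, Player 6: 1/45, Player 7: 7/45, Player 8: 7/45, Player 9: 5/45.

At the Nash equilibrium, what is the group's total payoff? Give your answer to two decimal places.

Each unit j contributes comes back to j as 8.1 × (j's share), so j prefers to contribute only if that share exceeds 1/8.1 = 0.1235; otherwise keeping the unit dominates.
Player 1, Player 2, Player 4, Player 7 and Player 8 clear that bar, contributing 15 each; the remaining 4 contribute 0. Total contributed: 75.
The joint research fund pays out 8.1 × 75 = 607.50 in total (split across the unequal shares, but the aggregate is all that matters for the group sum).
The 4 free-riders keep 15 each, adding 60. Group total = 60 + 607.50 = 667.50.

667.50 million dollars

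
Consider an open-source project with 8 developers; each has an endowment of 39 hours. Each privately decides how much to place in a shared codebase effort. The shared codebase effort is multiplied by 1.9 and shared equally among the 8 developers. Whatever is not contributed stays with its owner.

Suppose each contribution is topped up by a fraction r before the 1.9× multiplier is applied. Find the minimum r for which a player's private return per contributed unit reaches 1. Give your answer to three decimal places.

With matching at rate r, one contributed unit becomes (1 + r) in the shared codebase effort and returns 1.9 × (1 + r) / 8 to the contributor.
Setting this equal to 1: 1 + r = 8/1.9 = 4.2105.
So the minimum matching rate is r = 4.2105 − 1 = 3.211.

3.211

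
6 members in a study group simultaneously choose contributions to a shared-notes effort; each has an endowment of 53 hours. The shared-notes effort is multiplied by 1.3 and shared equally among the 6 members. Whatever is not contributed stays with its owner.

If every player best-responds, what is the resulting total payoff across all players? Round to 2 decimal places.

Each contributed unit returns 1.3/6 = 0.2167 to its contributor — below 1 — so contributing 0 is dominant for every player. At the Nash equilibrium everyone keeps their 53, and the group total is 6 × 53 = 318.

318.00 hours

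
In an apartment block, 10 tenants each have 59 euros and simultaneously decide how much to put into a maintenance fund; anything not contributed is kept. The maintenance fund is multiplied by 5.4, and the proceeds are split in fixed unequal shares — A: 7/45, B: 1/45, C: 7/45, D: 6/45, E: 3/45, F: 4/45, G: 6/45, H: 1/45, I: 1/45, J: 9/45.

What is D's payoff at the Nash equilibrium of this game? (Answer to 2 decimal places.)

101.48 euros

Player j's private return per contributed unit is 5.4 × (j's share). Contributing is weakly dominant for j when that share is at least 1/5.4 = 0.1852, and contributing 0 is dominant otherwise.
Only J (9/45) clears that bar, contributing 59; the remaining 9 contribute 0. Total contributed: 59.
D keeps 59 and receives 5.4 × 59 × 6/45 = 42.48 from the maintenance fund, for a payoff of 101.48.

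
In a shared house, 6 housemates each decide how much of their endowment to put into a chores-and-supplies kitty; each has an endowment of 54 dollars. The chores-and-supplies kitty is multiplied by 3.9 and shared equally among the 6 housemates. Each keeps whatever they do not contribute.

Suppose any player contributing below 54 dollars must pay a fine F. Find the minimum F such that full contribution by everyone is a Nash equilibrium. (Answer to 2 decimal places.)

18.90 dollars

Given the others contribute fully, the best deviation is to contribute 0 (any partial contribution still incurs the fine and gives up units whose private return 0.6500 is below 1).
Deviating from 54 to 0 saves 54 dollars but forfeits the deviator's share of the drop in the chores-and-supplies kitty: 3.9/6 × 54 = 35.10.
So the deviation gain is 54 − 35.10 = 18.90, and the fine must be at least 18.90 dollars to wipe it out.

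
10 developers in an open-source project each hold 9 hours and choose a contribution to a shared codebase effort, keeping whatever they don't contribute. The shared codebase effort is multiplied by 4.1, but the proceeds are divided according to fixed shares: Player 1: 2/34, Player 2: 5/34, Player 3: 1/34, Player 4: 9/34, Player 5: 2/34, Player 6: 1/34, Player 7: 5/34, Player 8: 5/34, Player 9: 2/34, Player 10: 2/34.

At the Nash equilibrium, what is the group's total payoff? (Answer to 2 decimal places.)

117.90 hours

For player j, contributing a unit is worthwhile iff 4.1 × (j's share) ≥ 1, i.e. iff j's share is at least 0.2439.
Only Player 4 (9/34) clears that bar, contributing 9; the remaining 9 contribute 0. Total contributed: 9.
The shared codebase effort pays out 4.1 × 9 = 36.90 in total (split across the unequal shares, but the aggregate is all that matters for the group sum).
The 9 free-riders keep 9 each, adding 81. Group total = 81 + 36.90 = 117.90.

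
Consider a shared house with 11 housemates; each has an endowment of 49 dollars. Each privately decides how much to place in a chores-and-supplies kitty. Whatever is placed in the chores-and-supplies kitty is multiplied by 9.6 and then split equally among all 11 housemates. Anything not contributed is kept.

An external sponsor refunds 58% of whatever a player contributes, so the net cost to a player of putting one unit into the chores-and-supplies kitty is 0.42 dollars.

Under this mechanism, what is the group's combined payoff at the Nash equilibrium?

The effective private return per unit is now (9.6/11) / 0.42 = 2.0779 > 1, so every player's dominant strategy flips to full contribution.
So the Nash equilibrium is full contribution by all 11; the group earns 11 × (49 × 0.58 + 9.6 × 49) = 5487.02.

5487.02 dollars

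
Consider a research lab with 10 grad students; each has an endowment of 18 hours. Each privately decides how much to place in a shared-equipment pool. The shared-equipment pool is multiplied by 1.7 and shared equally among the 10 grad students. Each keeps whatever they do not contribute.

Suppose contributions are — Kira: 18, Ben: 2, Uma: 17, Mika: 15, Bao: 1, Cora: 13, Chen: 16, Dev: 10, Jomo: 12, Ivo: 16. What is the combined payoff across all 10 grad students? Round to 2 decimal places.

264.00 hours

Total contributed: 18 + 2 + 17 + 15 + 1 + 13 + 16 + 10 + 12 + 16 = 120; total kept: 10 × 18 − 120 = 60.
The shared-equipment pool pays out 1.7 × 120 = 204.00 in aggregate.
Group total = 60 + 204.00 = 264.00.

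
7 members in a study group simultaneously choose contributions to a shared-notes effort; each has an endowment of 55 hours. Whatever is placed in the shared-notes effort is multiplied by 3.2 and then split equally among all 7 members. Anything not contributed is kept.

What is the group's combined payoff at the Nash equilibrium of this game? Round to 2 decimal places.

385.00 hours

Each contributed unit returns 3.2/7 = 0.4571 to its contributor — below 1 — so contributing 0 is dominant for every player. At the Nash equilibrium everyone keeps their 55, and the group total is 7 × 55 = 385.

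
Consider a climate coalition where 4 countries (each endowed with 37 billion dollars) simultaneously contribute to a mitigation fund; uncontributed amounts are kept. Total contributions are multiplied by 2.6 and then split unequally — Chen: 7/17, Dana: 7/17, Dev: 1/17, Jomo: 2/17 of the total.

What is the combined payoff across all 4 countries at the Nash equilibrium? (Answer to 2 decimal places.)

266.40 billion dollars

A player with share s gets back 2.6·s per unit contributed, so full contribution is dominant for anyone with s > 1/2.6 = 0.3846 and zero contribution is dominant for anyone below.
The shares above 0.3846 belong to Chen and Dana, contributing 37 each; the remaining 2 contribute 0. Total contributed: 74.
The mitigation fund pays out 2.6 × 74 = 192.40 in total (split across the unequal shares, but the aggregate is all that matters for the group sum).
The 2 free-riders keep 37 each, adding 74. Group total = 74 + 192.40 = 266.40.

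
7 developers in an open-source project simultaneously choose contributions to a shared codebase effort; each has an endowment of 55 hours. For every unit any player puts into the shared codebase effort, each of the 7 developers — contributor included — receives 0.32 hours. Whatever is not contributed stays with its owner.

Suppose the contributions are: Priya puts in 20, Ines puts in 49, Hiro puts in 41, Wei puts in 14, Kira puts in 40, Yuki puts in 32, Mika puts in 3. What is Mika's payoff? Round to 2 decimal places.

Total contributed: 20 + 49 + 41 + 14 + 40 + 32 + 3 = 199.
Each receives 0.32 × 199 = 63.68 from the shared codebase effort.
Mika keeps 55 − 3 = 52, so Mika's payoff is 52 + 63.68 = 115.68.

115.68 hours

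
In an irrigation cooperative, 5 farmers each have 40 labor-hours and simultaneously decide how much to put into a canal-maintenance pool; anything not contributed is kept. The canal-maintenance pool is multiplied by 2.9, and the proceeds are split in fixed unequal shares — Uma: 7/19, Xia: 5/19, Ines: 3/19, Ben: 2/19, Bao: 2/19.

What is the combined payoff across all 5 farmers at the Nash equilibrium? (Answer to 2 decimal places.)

276.00 labor-hours

Player j's private return per contributed unit is 2.9 × (j's share). Contributing is weakly dominant for j when that share is at least 1/2.9 = 0.3448, and contributing 0 is dominant otherwise.
The only share above 0.3448 is Uma's 7/19, contributing 40; the remaining 4 contribute 0. Total contributed: 40.
The canal-maintenance pool pays out 2.9 × 40 = 116.00 in total (split across the unequal shares, but the aggregate is all that matters for the group sum).
The 4 free-riders keep 40 each, adding 160. Group total = 160 + 116.00 = 276.00.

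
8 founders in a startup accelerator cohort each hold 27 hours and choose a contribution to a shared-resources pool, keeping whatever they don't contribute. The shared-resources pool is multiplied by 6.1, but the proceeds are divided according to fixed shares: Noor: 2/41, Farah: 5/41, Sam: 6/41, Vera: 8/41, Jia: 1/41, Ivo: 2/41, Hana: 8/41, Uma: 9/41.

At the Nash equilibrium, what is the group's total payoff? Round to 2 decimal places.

Player j's private return per contributed unit is 6.1 × (j's share). Contributing is weakly dominant for j when that share is at least 1/6.1 = 0.1639, and contributing 0 is dominant otherwise.
The shares above 0.1639 belong to Vera, Hana and Uma, contributing 27 each; the remaining 5 contribute 0. Total contributed: 81.
The shared-resources pool pays out 6.1 × 81 = 494.10 in total (split across the unequal shares, but the aggregate is all that matters for the group sum).
The 5 free-riders keep 27 each, adding 135. Group total = 135 + 494.10 = 629.10.

629.10 hours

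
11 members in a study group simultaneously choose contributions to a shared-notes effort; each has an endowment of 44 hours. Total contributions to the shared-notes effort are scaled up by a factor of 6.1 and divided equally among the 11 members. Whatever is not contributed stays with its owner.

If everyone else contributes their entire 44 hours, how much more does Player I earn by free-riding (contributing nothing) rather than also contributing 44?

19.60 hours

Switching from a contribution of 44 to 0 lets Player I keep an extra 44 hours, but lowers the shared-notes effort by 44, which costs Player I their own share of that drop: 6.1/11 × 44 = 24.40.
Net gain = 44 − 24.40 = 19.60. The private return per contributed unit (0.5545) is below 1, so free-riding is indeed the best response regardless of what the others do.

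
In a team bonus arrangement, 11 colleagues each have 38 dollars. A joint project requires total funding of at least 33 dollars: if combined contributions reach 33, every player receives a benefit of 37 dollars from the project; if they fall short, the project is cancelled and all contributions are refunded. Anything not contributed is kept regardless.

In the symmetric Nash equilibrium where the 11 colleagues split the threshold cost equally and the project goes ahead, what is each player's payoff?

Equal share of the threshold: 33/11 = 3.
At this profile no one gains by cutting their contribution: any cut drops the total below 33, the project is cancelled, contributions are refunded, and the deviator ends with 38, which is less than 38 − 3 + 37 = 72. Contributing more than 3 just wastes the excess. So contributing exactly 3 is a best response.
Each player's payoff: 38 − 3 + 37 = 72.

72 dollars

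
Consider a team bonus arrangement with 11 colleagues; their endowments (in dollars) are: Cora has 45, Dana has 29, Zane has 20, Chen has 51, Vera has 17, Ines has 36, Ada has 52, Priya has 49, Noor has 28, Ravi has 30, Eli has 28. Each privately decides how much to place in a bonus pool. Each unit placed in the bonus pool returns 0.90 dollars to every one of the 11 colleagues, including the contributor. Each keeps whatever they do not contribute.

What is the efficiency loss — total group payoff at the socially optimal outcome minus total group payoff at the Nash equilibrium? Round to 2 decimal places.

The private return per contributed unit is 0.90 < 1 for everyone, so the Nash equilibrium is zero contribution and the group total is Σ E_j = 45 + 29 + 20 + 51 + 17 + 36 + 52 + 49 + 28 + 30 + 28 = 385.
Each contributed unit returns 9.900 to the group, so the social optimum is full contribution by everyone: group total = 9.900 × 385 = 3811.50.
Efficiency loss = (9.900 − 1) × 385 = 3426.50.

3426.50 dollars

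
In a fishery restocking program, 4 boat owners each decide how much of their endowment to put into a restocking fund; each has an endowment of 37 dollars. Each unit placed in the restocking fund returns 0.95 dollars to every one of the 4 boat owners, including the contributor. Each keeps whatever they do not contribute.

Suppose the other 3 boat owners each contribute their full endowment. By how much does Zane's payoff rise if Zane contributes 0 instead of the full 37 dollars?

1.85 dollars

Switching from a contribution of 37 to 0 lets Zane keep an extra 37 dollars, but lowers the restocking fund by 37, which costs Zane their own share of that drop: 0.95 × 37 = 35.15.
Net gain = 37 − 35.15 = 1.85. The private return per contributed unit (0.95) is below 1, so free-riding is indeed the best response regardless of what the others do.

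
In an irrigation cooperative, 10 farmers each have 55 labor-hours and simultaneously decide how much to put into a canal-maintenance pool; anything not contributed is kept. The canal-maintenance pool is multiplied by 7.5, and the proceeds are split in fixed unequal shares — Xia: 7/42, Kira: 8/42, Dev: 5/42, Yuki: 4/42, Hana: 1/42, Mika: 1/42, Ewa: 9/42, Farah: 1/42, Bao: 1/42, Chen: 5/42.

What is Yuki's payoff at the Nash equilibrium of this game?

172.86 labor-hours

Player j's private return per contributed unit is 7.5 × (j's share). Contributing is weakly dominant for j when that share is at least 1/7.5 = 0.1333, and contributing 0 is dominant otherwise.
The shares above 0.1333 belong to Xia, Kira and Ewa, contributing 55 each; the remaining 7 contribute 0. Total contributed: 165.
Yuki keeps 55 and receives 7.5 × 165 × 4/42 = 117.86 from the canal-maintenance pool, for a payoff of 172.86.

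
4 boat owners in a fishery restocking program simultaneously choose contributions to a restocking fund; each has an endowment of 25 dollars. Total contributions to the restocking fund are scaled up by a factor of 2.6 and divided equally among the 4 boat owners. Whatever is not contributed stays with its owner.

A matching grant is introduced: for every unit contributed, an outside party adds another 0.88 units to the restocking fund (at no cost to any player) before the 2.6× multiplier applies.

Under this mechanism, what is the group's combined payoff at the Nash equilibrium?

488.80 dollars

Under the mechanism each unit contributed yields 2.6 × 1.88 / 4 = 1.2220 back to its contributor per unit of net cost, which exceeds 1, making full contribution the dominant choice for everyone.
At the Nash equilibrium everyone contributes 25. Group total payoff = 2.6 × 1.88 × 100 = 488.80.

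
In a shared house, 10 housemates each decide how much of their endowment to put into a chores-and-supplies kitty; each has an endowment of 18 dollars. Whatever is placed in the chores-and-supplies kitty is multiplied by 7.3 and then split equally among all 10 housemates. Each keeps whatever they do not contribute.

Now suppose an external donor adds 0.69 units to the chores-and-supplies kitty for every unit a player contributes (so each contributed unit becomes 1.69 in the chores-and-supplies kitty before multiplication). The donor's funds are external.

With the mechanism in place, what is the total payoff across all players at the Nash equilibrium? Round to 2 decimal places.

2220.66 dollars

The effective private return per unit is now 7.3 × 1.69 / 10 = 1.2337 > 1, so every player's dominant strategy flips to full contribution.
So the Nash equilibrium is full contribution by all 10; the group earns 7.3 × 1.69 × 180 = 2220.66.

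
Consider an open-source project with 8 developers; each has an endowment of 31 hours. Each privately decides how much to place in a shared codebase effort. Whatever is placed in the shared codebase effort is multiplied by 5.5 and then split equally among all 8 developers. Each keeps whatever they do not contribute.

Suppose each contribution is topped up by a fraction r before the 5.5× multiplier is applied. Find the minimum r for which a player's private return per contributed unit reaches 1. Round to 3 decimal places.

With matching at rate r, one contributed unit becomes (1 + r) in the shared codebase effort and returns 5.5 × (1 + r) / 8 to the contributor.
Setting this equal to 1: 1 + r = 8/5.5 = 1.4545.
So the minimum matching rate is r = 1.4545 − 1 = 0.455.

0.455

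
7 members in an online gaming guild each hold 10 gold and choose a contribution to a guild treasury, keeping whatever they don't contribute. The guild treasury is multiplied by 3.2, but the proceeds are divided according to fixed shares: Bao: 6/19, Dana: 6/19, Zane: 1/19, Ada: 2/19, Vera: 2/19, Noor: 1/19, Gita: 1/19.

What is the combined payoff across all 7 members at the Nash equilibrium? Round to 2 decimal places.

A player with share s gets back 3.2·s per unit contributed, so full contribution is dominant for anyone with s > 1/3.2 = 0.3125 and zero contribution is dominant for anyone below.
The shares above 0.3125 belong to Bao and Dana, contributing 10 each; the remaining 5 contribute 0. Total contributed: 20.
The guild treasury pays out 3.2 × 20 = 64.00 in total (split across the unequal shares, but the aggregate is all that matters for the group sum).
The 5 free-riders keep 10 each, adding 50. Group total = 50 + 64.00 = 114.00.

114.00 gold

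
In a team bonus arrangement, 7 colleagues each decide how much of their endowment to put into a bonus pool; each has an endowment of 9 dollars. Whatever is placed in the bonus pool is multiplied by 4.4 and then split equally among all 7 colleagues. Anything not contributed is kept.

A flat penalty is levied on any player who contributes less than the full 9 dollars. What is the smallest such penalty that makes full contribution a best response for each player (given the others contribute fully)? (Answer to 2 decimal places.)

Given the others contribute fully, the best deviation is to contribute 0 (any partial contribution still incurs the fine and gives up units whose private return 0.6286 is below 1).
Deviating from 9 to 0 saves 9 dollars but forfeits the deviator's share of the drop in the bonus pool: 4.4/7 × 9 = 5.66.
So the deviation gain is 9 − 5.66 = 3.34, and the fine must be at least 3.34 dollars to wipe it out.

3.34 dollars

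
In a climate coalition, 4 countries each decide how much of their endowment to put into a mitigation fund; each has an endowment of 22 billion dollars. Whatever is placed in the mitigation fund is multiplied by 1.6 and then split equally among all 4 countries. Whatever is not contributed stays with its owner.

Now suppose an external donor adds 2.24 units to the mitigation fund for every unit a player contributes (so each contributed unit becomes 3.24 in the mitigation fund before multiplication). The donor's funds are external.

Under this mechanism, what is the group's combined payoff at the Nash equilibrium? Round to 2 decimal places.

The effective private return per unit is now 1.6 × 3.24 / 4 = 1.2960 > 1, so every player's dominant strategy flips to full contribution.
At the Nash equilibrium everyone contributes 22. Group total payoff = 1.6 × 3.24 × 88 = 456.19.

456.19 billion dollars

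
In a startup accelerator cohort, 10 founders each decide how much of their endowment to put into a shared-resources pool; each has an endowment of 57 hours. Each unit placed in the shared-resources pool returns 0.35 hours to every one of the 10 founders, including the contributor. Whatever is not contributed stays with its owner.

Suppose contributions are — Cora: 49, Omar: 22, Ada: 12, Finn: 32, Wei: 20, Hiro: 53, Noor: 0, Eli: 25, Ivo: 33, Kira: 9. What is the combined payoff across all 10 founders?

Total contributed: 49 + 22 + 12 + 32 + 20 + 53 + 0 + 25 + 33 + 9 = 255; total kept: 10 × 57 − 255 = 315.
The shared-resources pool pays out 0.35 × 10 × 255 = 892.50 in aggregate.
Group total = 315 + 892.50 = 1207.50.

1207.50 hours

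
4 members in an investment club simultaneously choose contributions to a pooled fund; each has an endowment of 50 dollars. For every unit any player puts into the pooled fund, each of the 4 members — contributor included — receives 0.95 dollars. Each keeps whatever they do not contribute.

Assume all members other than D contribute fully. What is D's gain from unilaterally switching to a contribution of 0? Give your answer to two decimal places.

2.50 dollars

Switching from a contribution of 50 to 0 lets D keep an extra 50 dollars, but lowers the pooled fund by 50, which costs D their own share of that drop: 0.95 × 50 = 47.50.
Net gain = 50 − 47.50 = 2.50. The private return per contributed unit (0.95) is below 1, so free-riding is indeed the best response regardless of what the others do.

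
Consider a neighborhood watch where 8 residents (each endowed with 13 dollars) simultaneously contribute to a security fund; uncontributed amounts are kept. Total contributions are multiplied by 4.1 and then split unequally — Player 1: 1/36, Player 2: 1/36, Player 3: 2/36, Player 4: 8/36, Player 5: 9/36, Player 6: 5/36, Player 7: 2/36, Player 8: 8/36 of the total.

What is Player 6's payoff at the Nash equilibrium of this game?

20.40 dollars

Player j's private return per contributed unit is 4.1 × (j's share). Contributing is weakly dominant for j when that share is at least 1/4.1 = 0.2439, and contributing 0 is dominant otherwise.
The only share above 0.2439 is Player 5's 9/36, contributing 13; the remaining 7 contribute 0. Total contributed: 13.
Player 6 keeps 13 and receives 4.1 × 13 × 5/36 = 7.40 from the security fund, for a payoff of 20.40.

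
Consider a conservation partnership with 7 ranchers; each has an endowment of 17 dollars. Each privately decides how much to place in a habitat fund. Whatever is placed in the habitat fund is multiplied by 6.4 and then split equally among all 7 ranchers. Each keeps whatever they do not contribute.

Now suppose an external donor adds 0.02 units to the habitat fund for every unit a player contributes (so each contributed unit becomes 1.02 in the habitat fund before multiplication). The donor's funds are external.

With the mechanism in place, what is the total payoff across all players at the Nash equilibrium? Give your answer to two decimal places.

Even with the mechanism, each unit contributed returns only 6.4 × 1.02 / 7 = 0.9326 per unit of net cost, so contributing nothing is still dominant.
Everyone keeps their endowment and the group total is 7 × 17 = 119.

119.00 dollars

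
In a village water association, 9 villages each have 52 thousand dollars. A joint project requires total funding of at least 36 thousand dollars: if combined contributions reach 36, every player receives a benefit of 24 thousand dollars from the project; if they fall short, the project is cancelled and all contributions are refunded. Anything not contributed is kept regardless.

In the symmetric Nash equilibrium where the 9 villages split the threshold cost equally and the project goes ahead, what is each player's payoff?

72 thousand dollars

Equal share of the threshold: 36/9 = 4.
At this profile no one gains by cutting their contribution: any cut drops the total below 36, the project is cancelled, contributions are refunded, and the deviator ends with 52, which is less than 52 − 4 + 24 = 72. Contributing more than 4 just wastes the excess. So contributing exactly 4 is a best response.
Each player's payoff: 52 − 4 + 24 = 72.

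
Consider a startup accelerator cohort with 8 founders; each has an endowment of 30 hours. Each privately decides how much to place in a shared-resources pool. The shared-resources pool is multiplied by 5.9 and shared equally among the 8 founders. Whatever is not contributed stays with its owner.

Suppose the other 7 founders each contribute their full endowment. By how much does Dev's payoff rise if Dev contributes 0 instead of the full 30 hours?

Switching from a contribution of 30 to 0 lets Dev keep an extra 30 hours, but lowers the shared-resources pool by 30, which costs Dev their own share of that drop: 5.9/8 × 30 = 22.12.
Net gain = 30 − 22.12 = 7.88. The private return per contributed unit (0.7375) is below 1, so free-riding is indeed the best response regardless of what the others do.

7.88 hours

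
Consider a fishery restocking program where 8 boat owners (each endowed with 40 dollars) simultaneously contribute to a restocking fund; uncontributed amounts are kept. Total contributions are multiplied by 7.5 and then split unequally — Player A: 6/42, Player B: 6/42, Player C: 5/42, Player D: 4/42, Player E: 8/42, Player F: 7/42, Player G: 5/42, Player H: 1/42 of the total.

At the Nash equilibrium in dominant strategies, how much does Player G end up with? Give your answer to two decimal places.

182.86 dollars

Each unit j contributes comes back to j as 7.5 × (j's share), so j prefers to contribute only if that share exceeds 1/7.5 = 0.1333; otherwise keeping the unit dominates.
Player A, Player B, Player E and Player F clear that bar, contributing 40 each; the remaining 4 contribute 0. Total contributed: 160.
Player G keeps 40 and receives 7.5 × 160 × 5/42 = 142.86 from the restocking fund, for a payoff of 182.86.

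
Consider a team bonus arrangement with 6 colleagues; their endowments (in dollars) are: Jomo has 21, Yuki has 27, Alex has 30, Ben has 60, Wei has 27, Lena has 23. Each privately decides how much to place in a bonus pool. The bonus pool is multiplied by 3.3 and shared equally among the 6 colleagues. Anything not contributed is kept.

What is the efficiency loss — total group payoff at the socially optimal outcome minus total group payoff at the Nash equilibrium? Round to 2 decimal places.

432.40 dollars

The private return per contributed unit is 3.3/6 = 0.5500 < 1 for every player regardless of endowment, so the Nash equilibrium is zero contribution and the group total is Σ E_j = 21 + 27 + 30 + 60 + 27 + 23 = 188.
Each contributed unit returns 3.300 to the group, so the social optimum is full contribution by everyone: group total = 3.300 × 188 = 620.40.
Efficiency loss = (3.300 − 1) × 188 = 432.40.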